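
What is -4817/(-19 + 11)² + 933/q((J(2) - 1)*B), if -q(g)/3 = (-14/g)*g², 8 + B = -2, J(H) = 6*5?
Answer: -4894231/64960 ≈ -75.342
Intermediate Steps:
J(H) = 30
B = -10 (B = -8 - 2 = -10)
q(g) = 42*g (q(g) = -3*(-14/g)*g² = -(-42)*g = 42*g)
-4817/(-19 + 11)² + 933/q((J(2) - 1)*B) = -4817/(-19 + 11)² + 933/((42*((30 - 1)*(-10)))) = -4817/((-8)²) + 933/((42*(29*(-10)))) = -4817/64 + 933/((42*(-290))) = -4817*1/64 + 933/(-12180) = -4817/64 + 933*(-1/12180) = -4817/64 - 311/4060 = -4894231/64960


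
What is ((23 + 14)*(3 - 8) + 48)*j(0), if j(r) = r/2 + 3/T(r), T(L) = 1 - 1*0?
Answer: -411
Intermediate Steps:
T(L) = 1 (T(L) = 1 + 0 = 1)
j(r) = 3 + r/2 (j(r) = r/2 + 3/1 = r*(½) + 3*1 = r/2 + 3 = 3 + r/2)
((23 + 14)*(3 - 8) + 48)*j(0) = ((23 + 14)*(3 - 8) + 48)*(3 + (½)*0) = (37*(-5) + 48)*(3 + 0) = (-185 + 48)*3 = -137*3 = -411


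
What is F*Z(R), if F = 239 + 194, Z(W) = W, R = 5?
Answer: 2165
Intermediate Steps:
F = 433
F*Z(R) = 433*5 = 2165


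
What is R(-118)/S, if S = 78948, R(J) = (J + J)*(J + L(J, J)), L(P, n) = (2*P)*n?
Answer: -1636070/19737 ≈ -82.894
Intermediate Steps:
L(P, n) = 2*P*n
R(J) = 2*J*(J + 2*J**2) (R(J) = (J + J)*(J + 2*J*J) = (2*J)*(J + 2*J**2) = 2*J*(J + 2*J**2))
R(-118)/S = ((-118)**2*(2 + 4*(-118)))/78948 = (13924*(2 - 472))*(1/78948) = (13924*(-470))*(1/78948) = -6544280*1/78948 = -1636070/19737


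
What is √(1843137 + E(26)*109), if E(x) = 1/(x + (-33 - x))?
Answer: 2*√501793149/33 ≈ 1357.6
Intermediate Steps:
E(x) = -1/33 (E(x) = 1/(-33) = -1/33)
√(1843137 + E(26)*109) = √(1843137 - 1/33*109) = √(1843137 - 109/33) = √(60823412/33) = 2*√501793149/33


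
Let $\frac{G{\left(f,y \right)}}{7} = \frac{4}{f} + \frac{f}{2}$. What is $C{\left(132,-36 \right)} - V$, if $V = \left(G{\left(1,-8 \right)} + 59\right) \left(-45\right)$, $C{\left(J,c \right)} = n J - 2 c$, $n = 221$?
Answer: $\frac{66633}{2} \approx 33317.0$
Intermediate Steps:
$C{\left(J,c \right)} = - 2 c + 221 J$ ($C{\left(J,c \right)} = 221 J - 2 c = - 2 c + 221 J$)
$G{\left(f,y \right)} = \frac{28}{f} + \frac{7 f}{2}$ ($G{\left(f,y \right)} = 7 \left(\frac{4}{f} + \frac{f}{2}\right) = 7 \left(\frac{f}{2} + \frac{4}{f}\right) = \frac{28}{f} + \frac{7 f}{2}$)
$V = - \frac{8145}{2}$ ($V = \left(\left(\frac{28}{1} + \frac{7}{2} \cdot 1\right) + 59\right) \left(-45\right) = \left(\left(28 \cdot 1 + \frac{7}{2}\right) + 59\right) \left(-45\right) = \left(\left(28 + \frac{7}{2}\right) + 59\right) \left(-45\right) = \left(\frac{63}{2} + 59\right) \left(-45\right) = \frac{181}{2} \left(-45\right) = - \frac{8145}{2} \approx -4072.5$)
$C{\left(132,-36 \right)} - V = \left(\left(-2\right) \left(-36\right) + 221 \cdot 132\right) - - \frac{8145}{2} = \left(72 + 29172\right) + \frac{8145}{2} = 29244 + \frac{8145}{2} = \frac{66633}{2}$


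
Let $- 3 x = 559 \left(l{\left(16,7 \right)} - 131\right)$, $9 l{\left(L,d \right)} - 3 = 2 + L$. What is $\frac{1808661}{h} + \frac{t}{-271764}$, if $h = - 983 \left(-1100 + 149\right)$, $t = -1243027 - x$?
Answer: $\frac{5027892374399}{762161866236} \approx 6.5969$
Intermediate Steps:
$l{\left(L,d \right)} = \frac{5}{9} + \frac{L}{9}$ ($l{\left(L,d \right)} = \frac{1}{3} + \frac{2 + L}{9} = \frac{1}{3} + \left(\frac{2}{9} + \frac{L}{9}\right) = \frac{5}{9} + \frac{L}{9}$)
$x = \frac{215774}{9}$ ($x = - \frac{559 \left(\left(\frac{5}{9} + \frac{1}{9} \cdot 16\right) - 131\right)}{3} = - \frac{559 \left(\left(\frac{5}{9} + \frac{16}{9}\right) - 131\right)}{3} = - \frac{559 \left(\frac{7}{3} - 131\right)}{3} = - \frac{559 \left(- \frac{386}{3}\right)}{3} = \left(- \frac{1}{3}\right) \left(- \frac{215774}{3}\right) = \frac{215774}{9} \approx 23975.0$)
$t = - \frac{11403017}{9}$ ($t = -1243027 - \frac{215774}{9} = - \frac{11403017}{9} \approx -1.267 \cdot 10^{6}$)
$h = 934833$ ($h = \left(-983\right) \left(-951\right) = 934833$)
$\frac{1808661}{h} + \frac{t}{-271764} = \frac{1808661}{934833} - \frac{11403017}{9 \left(-271764\right)} = 1808661 \cdot \frac{1}{934833} - - \frac{11403017}{2445876} = \frac{602887}{311611} + \frac{11403017}{2445876} = \frac{5027892374399}{762161866236}$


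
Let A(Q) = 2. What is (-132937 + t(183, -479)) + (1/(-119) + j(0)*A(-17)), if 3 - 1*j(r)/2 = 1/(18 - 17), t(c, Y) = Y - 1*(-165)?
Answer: -15855918/119 ≈ -1.3324e+5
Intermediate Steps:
t(c, Y) = 165 + Y (t(c, Y) = Y + 165 = 165 + Y)
j(r) = 4 (j(r) = 6 - 2/(18 - 17) = 6 - 2/1 = 6 - 2*1 = 6 - 2 = 4)
(-132937 + t(183, -479)) + (1/(-119) + j(0)*A(-17)) = (-132937 + (165 - 479)) + (1/(-119) + 4*2) = (-132937 - 314) + (-1/119 + 8) = -133251 + 951/119 = -15855918/119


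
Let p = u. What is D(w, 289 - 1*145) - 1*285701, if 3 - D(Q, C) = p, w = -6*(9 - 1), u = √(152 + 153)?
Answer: -285698 - √305 ≈ -2.8572e+5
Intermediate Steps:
u = √305 ≈ 17.464
w = -48 (w = -6*8 = -48)
p = √305 ≈ 17.464
D(Q, C) = 3 - √305
D(w, 289 - 1*145) - 1*285701 = (3 - √305) - 1*285701 = (3 - √305) - 285701 = -285698 - √305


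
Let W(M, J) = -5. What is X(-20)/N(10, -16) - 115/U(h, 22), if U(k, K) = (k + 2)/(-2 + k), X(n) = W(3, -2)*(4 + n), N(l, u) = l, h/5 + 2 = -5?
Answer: -3991/33 ≈ -120.94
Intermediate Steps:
h = -35 (h = -10 + 5*(-5) = -10 - 25 = -35)
X(n) = -20 - 5*n (X(n) = -5*(4 + n) = -20 - 5*n)
U(k, K) = (2 + k)/(-2 + k)
X(-20)/N(10, -16) - 115/U(h, 22) = (-20 - 5*(-20))/10 - 115*(-2 - 35)/(2 - 35) = (-20 + 100)*(⅒) - 115/(-33/(-37)) = 80*(⅒) - 115/((-1/37*(-33))) = 8 - 115/33/37 = 8 - 115*37/33 = 8 - 4255/33 = -3991/33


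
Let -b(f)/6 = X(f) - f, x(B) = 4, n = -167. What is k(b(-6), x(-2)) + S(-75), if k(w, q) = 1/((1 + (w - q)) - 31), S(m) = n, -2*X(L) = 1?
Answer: -11190/67 ≈ -167.01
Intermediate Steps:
X(L) = -½ (X(L) = -½*1 = -½)
S(m) = -167
b(f) = 3 + 6*f (b(f) = -6*(-½ - f) = 3 + 6*f)
k(w, q) = 1/(-30 + w - q) (k(w, q) = 1/((1 + w - q) - 31) = 1/(-30 + w - q))
k(b(-6), x(-2)) + S(-75) = -1/(30 + 4 - (3 + 6*(-6))) - 167 = -1/(30 + 4 - (3 - 36)) - 167 = -1/(30 + 4 - 1*(-33)) - 167 = -1/(30 + 4 + 33) - 167 = -1/67 - 167 = -11190/67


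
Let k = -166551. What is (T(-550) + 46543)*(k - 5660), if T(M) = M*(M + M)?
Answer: -112202871573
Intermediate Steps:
T(M) = 2*M² (T(M) = M*(2*M) = 2*M²)
(T(-550) + 46543)*(k - 5660) = (2*(-550)² + 46543)*(-166551 - 5660) = (2*302500 + 46543)*(-172211) = (605000 + 46543)*(-172211) = 651543*(-172211) = -112202871573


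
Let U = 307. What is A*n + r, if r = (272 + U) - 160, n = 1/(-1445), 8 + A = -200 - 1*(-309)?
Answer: 605354/1445 ≈ 418.93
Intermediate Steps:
A = 101 (A = -8 + (-200 - 1*(-309)) = -8 + (-200 + 309) = -8 + 109 = 101)
n = -1/1445 ≈ -0.00069204
r = 419 (r = (272 + 307) - 160 = 579 - 160 = 419)
A*n + r = 101*(-1/1445) + 419 = -101/1445 + 419 = 605354/1445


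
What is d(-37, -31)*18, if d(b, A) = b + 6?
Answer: -558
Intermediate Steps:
d(b, A) = 6 + b
d(-37, -31)*18 = (6 - 37)*18 = -31*18 = -558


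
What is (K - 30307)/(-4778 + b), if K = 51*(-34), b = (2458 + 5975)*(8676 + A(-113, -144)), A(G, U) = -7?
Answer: -32041/73100899 ≈ -0.00043831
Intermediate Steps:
b = 73105677 (b = (2458 + 5975)*(8676 - 7) = 8433*8669 = 73105677)
K = -1734
(K - 30307)/(-4778 + b) = (-1734 - 30307)/(-4778 + 73105677) = -32041/73100899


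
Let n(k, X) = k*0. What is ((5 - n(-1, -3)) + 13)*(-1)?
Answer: -18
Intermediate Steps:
n(k, X) = 0
((5 - n(-1, -3)) + 13)*(-1) = ((5 - 1*0) + 13)*(-1) = ((5 + 0) + 13)*(-1) = (5 + 13)*(-1) = 18*(-1) = -18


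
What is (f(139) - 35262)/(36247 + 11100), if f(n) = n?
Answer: -35123/47347 ≈ -0.74182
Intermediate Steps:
(f(139) - 35262)/(36247 + 11100) = (139 - 35262)/(36247 + 11100) = -35123/47347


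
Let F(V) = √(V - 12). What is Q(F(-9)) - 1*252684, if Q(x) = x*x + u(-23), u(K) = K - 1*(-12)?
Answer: -252716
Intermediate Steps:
u(K) = 12 + K (u(K) = K + 12 = 12 + K)
F(V) = √(-12 + V)
Q(x) = -11 + x² (Q(x) = x*x + (12 - 23) = x² - 11 = -11 + x²)
Q(F(-9)) - 1*252684 = (-11 + (√(-12 - 9))²) - 1*252684 = (-11 + (√(-21))²) - 252684 = (-11 + (I*√21)²) - 252684 = (-11 - 21) - 252684 = -32 - 252684 = -252716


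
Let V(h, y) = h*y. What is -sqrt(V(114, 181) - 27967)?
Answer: -I*sqrt(7333) ≈ -85.633*I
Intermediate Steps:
-sqrt(V(114, 181) - 27967) = -sqrt(114*181 - 27967) = -sqrt(20634 - 27967) = -sqrt(-7333) = -I*sqrt(7333)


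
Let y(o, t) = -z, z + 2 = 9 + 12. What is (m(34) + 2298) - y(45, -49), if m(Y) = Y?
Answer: 2351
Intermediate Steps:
z = 19 (z = -2 + (9 + 12) = -2 + 21 = 19)
y(o, t) = -19 (y(o, t) = -1*19 = -19)
(m(34) + 2298) - y(45, -49) = (34 + 2298) - 1*(-19) = 2332 + 19 = 2351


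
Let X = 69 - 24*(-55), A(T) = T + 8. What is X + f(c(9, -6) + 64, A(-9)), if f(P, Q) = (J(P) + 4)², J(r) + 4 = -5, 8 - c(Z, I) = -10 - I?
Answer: 1414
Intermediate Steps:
c(Z, I) = 18 + I (c(Z, I) = 8 - (-10 - I) = 8 + (10 + I) = 18 + I)
A(T) = 8 + T
J(r) = -9 (J(r) = -4 - 5 = -9)
f(P, Q) = 25 (f(P, Q) = (-9 + 4)² = (-5)² = 25)
X = 1389 (X = 69 + 1320 = 1389)
X + f(c(9, -6) + 64, A(-9)) = 1389 + 25 = 1414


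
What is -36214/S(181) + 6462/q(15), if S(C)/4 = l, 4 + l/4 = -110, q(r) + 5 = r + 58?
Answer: 93745/816 ≈ 114.88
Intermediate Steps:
q(r) = 53 + r (q(r) = -5 + (r + 58) = -5 + (58 + r) = 53 + r)
l = -456 (l = -16 + 4*(-110) = -16 - 440 = -456)
S(C) = -1824 (S(C) = 4*(-456) = -1824)
-36214/S(181) + 6462/q(15) = -36214/(-1824) + 6462/(53 + 15) = -36214*(-1/1824) + 6462/68 = 953/48 + 6462*(1/68) = 953/48 + 3231/34 = 93745/816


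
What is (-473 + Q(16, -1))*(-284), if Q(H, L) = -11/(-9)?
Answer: 1205864/9 ≈ 1.3399e+5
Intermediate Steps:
Q(H, L) = 11/9 (Q(H, L) = -11*(-1/9) = 11/9)
(-473 + Q(16, -1))*(-284) = (-473 + 11/9)*(-284) = -4246/9*(-284) = 1205864/9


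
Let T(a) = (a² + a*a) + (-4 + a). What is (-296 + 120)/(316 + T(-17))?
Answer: -176/873 ≈ -0.20160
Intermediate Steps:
T(a) = -4 + a + 2*a² (T(a) = (a² + a²) + (-4 + a) = 2*a² + (-4 + a) = -4 + a + 2*a²)
(-296 + 120)/(316 + T(-17)) = (-296 + 120)/(316 + (-4 - 17 + 2*(-17)²)) = -176/(316 + (-4 - 17 + 2*289)) = -176/(316 + (-4 - 17 + 578)) = -176/(316 + 557) = -176/873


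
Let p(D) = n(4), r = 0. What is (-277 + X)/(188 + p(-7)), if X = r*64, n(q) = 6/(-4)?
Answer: -554/373 ≈ -1.4853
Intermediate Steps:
n(q) = -3/2 (n(q) = 6*(-1/4) = -3/2)
p(D) = -3/2
X = 0 (X = 0*64 = 0)
(-277 + X)/(188 + p(-7)) = (-277 + 0)/(188 - 3/2) = -277/373/2 = -277*2/373 = -554/373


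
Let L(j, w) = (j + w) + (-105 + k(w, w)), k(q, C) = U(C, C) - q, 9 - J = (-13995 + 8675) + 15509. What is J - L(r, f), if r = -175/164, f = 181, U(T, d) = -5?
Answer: -1651305/164 ≈ -10069.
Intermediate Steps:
J = -10180 (J = 9 - ((-13995 + 8675) + 15509) = 9 - (-5320 + 15509) = 9 - 1*10189 = 9 - 10189 = -10180)
r = -175/164 (r = -175*1/164 = -175/164 ≈ -1.0671)
k(q, C) = -5 - q
L(j, w) = -110 + j (L(j, w) = (j + w) + (-105 + (-5 - w)) = (j + w) + (-110 - w) = -110 + j)
J - L(r, f) = -10180 - (-110 - 175/164) = -10180 - 1*(-18215/164) = -10180 + 18215/164 = -1651305/164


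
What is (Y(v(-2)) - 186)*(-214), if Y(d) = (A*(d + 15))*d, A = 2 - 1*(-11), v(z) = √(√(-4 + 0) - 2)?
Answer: 45368 - 41730*√(-2 + 2*I) - 5564*I ≈ 18511.0 - 70403.0*I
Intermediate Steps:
v(z) = √(-2 + 2*I) (v(z) = √(√(-4) - 2) = √(2*I - 2) = √(-2 + 2*I))
A = 13 (A = 2 + 11 = 13)
Y(d) = d*(195 + 13*d) (Y(d) = (13*(d + 15))*d = (13*(15 + d))*d = (195 + 13*d)*d = d*(195 + 13*d))
(Y(v(-2)) - 186)*(-214) = (13*√(-2 + 2*I)*(15 + √(-2 + 2*I)) - 186)*(-214) = (-186 + 13*√(-2 + 2*I)*(15 + √(-2 + 2*I)))*(-214) = 39804 - 2782*√(-2 + 2*I)*(15 + √(-2 + 2*I))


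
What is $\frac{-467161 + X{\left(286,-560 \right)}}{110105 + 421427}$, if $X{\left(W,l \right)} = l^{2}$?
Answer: $- \frac{153561}{531532} \approx -0.2889$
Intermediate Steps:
$\frac{-467161 + X{\left(286,-560 \right)}}{110105 + 421427} = \frac{-467161 + \left(-560\right)^{2}}{110105 + 421427} = \frac{-467161 + 313600}{531532} = \left(-153561\right) \frac{1}{531532} = - \frac{153561}{531532}$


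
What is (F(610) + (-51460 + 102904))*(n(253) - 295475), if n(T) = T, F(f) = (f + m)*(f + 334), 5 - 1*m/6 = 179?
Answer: 105763871944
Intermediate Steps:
m = -1044 (m = 30 - 6*179 = 30 - 1074 = -1044)
F(f) = (-1044 + f)*(334 + f) (F(f) = (f - 1044)*(f + 334) = (-1044 + f)*(334 + f))
(F(610) + (-51460 + 102904))*(n(253) - 295475) = ((-348696 + 610² - 710*610) + (-51460 + 102904))*(253 - 295475) = ((-348696 + 372100 - 433100) + 51444)*(-295222) = (-409696 + 51444)*(-295222) = -358252*(-295222) = 105763871944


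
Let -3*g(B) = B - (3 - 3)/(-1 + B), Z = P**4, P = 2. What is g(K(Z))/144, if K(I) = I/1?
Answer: -1/27 ≈ -0.037037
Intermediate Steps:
Z = 16 (Z = 2**4 = 16)
K(I) = I (K(I) = I*1 = I)
g(B) = -B/3 (g(B) = -(B - (3 - 3)/(-1 + B))/3 = -(B - 0/(-1 + B))/3 = -(B - 1*0)/3 = -(B + 0)/3 = -B/3)
g(K(Z))/144 = (-1/3*16)/144 = (1/144)*(-16/3) = -1/27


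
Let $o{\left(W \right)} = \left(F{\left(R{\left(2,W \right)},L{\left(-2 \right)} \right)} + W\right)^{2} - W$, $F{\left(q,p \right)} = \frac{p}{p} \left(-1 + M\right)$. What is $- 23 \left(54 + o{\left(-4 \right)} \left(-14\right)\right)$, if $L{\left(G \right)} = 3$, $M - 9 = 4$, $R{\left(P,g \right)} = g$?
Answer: $20654$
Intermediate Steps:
$M = 13$ ($M = 9 + 4 = 13$)
$F{\left(q,p \right)} = 12$ ($F{\left(q,p \right)} = \frac{p}{p} \left(-1 + 13\right) = 1 \cdot 12 = 12$)
$o{\left(W \right)} = \left(12 + W\right)^{2} - W$
$- 23 \left(54 + o{\left(-4 \right)} \left(-14\right)\right) = - 23 \left(54 + \left(\left(12 - 4\right)^{2} - -4\right) \left(-14\right)\right) = - 23 \left(54 + \left(8^{2} + 4\right) \left(-14\right)\right) = - 23 \left(54 + \left(64 + 4\right) \left(-14\right)\right) = - 23 \left(54 + 68 \left(-14\right)\right) = - 23 \left(54 - 952\right) = \left(-23\right) \left(-898\right) = 20654$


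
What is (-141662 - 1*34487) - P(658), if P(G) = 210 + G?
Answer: -177017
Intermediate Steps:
(-141662 - 1*34487) - P(658) = (-141662 - 1*34487) - (210 + 658) = (-141662 - 34487) - 1*868 = -176149 - 868 = -177017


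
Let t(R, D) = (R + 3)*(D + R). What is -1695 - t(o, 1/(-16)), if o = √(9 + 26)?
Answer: -27677/16 - 47*√35/16 ≈ -1747.2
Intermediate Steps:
o = √35 ≈ 5.9161
t(R, D) = (3 + R)*(D + R)
-1695 - t(o, 1/(-16)) = -1695 - ((√35)² + 3/(-16) + 3*√35 + √35/(-16)) = -1695 - (35 + 3*(-1/16) + 3*√35 - √35/16) = -1695 - (35 - 3/16 + 3*√35 - √35/16) = -1695 - (557/16 + 47*√35/16) = -1695 + (-557/16 - 47*√35/16) = -27677/16 - 47*√35/16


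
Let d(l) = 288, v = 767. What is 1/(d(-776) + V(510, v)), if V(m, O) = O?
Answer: 1/1055 ≈ 0.00094787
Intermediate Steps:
1/(d(-776) + V(510, v)) = 1/(288 + 767) = 1/1055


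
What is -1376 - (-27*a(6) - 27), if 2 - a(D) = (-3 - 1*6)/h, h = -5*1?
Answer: -6718/5 ≈ -1343.6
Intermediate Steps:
h = -5
a(D) = ⅕ (a(D) = 2 - (-3 - 1*6)/(-5) = 2 - (-3 - 6)*(-1)/5 = 2 - (-9)*(-1)/5 = 2 - 1*9/5 = 2 - 9/5 = ⅕)
-1376 - (-27*a(6) - 27) = -1376 - (-27*⅕ - 27) = -1376 - (-27/5 - 27) = -1376 - 1*(-162/5) = -1376 + 162/5 = -6718/5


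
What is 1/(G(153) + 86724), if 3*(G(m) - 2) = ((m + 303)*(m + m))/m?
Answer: 1/87030 ≈ 1.1490e-5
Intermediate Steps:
G(m) = 204 + 2*m/3 (G(m) = 2 + (((m + 303)*(m + m))/m)/3 = 2 + (((303 + m)*(2*m))/m)/3 = 2 + ((2*m*(303 + m))/m)/3 = 2 + (606 + 2*m)/3 = 2 + (202 + 2*m/3) = 204 + 2*m/3)
1/(G(153) + 86724) = 1/((204 + (⅔)*153) + 86724) = 1/((204 + 102) + 86724) = 1/(306 + 86724) = 1/87030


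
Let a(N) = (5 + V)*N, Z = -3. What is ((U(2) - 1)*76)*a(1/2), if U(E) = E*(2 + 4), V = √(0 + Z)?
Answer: 2090 + 418*I*√3 ≈ 2090.0 + 724.0*I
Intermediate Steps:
V = I*√3 (V = √(0 - 3) = √(-3) = I*√3 ≈ 1.732*I)
U(E) = 6*E (U(E) = E*6 = 6*E)
a(N) = N*(5 + I*√3) (a(N) = (5 + I*√3)*N = N*(5 + I*√3))
((U(2) - 1)*76)*a(1/2) = ((6*2 - 1)*76)*((5 + I*√3)/2) = ((12 - 1)*76)*((5 + I*√3)/2) = (11*76)*(5/2 + I*√3/2) = 836*(5/2 + I*√3/2) = 2090 + 418*I*√3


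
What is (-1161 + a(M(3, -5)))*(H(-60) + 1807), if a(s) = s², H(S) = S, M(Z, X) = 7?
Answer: -1942664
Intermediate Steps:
(-1161 + a(M(3, -5)))*(H(-60) + 1807) = (-1161 + 7²)*(-60 + 1807) = (-1161 + 49)*1747 = -1112*1747 = -1942664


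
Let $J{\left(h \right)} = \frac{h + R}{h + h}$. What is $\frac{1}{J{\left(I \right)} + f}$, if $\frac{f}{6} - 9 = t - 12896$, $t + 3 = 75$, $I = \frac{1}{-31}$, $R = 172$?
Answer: $- \frac{2}{159111} \approx -1.257 \cdot 10^{-5}$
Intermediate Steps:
$I = - \frac{1}{31} \approx -0.032258$
$t = 72$ ($t = -3 + 75 = 72$)
$J{\left(h \right)} = \frac{172 + h}{2 h}$ ($J{\left(h \right)} = \frac{h + 172}{h + h} = \frac{172 + h}{2 h}$)
$f = -76890$ ($f = 54 + 6 \left(72 - 12896\right) = 54 + 6 \left(-12824\right) = 54 - 76944 = -76890$)
$\frac{1}{J{\left(I \right)} + f} = \frac{1}{\frac{172 - \frac{1}{31}}{2 \left(- \frac{1}{31}\right)} - 76890} = \frac{1}{\frac{1}{2} \left(-31\right) \frac{5331}{31} - 76890} = \frac{1}{- \frac{5331}{2} - 76890} = \frac{1}{- \frac{159111}{2}} = - \frac{2}{159111}$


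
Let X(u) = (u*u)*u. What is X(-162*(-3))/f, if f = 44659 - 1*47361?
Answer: -57395628/1351 ≈ -42484.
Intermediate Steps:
X(u) = u³ (X(u) = u²*u = u³)
f = -2702 (f = 44659 - 47361 = -2702)
X(-162*(-3))/f = (-162*(-3))³/(-2702) = (-27*(-18))³*(-1/2702) = 486³*(-1/2702) = 114791256*(-1/2702) = -57395628/1351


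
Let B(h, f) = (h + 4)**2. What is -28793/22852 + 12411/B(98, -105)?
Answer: -221475/3302114 ≈ -0.067071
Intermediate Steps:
B(h, f) = (4 + h)**2
-28793/22852 + 12411/B(98, -105) = -28793/22852 + 12411/((4 + 98)**2) = -28793*1/22852 + 12411/(102**2) = -28793/22852 + 12411/10404 = -28793/22852 + 12411*(1/10404) = -28793/22852 + 1379/1156 = -221475/3302114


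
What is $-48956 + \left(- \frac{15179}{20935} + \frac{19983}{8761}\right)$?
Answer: $- \frac{8978809746574}{183411535} \approx -48954.0$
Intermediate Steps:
$-48956 + \left(- \frac{15179}{20935} + \frac{19983}{8761}\right) = -48956 + \frac{285360886}{183411535} = - \frac{8978809746574}{183411535}$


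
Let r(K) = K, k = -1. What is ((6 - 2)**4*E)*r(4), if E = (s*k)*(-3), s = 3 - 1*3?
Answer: 0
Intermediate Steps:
s = 0 (s = 3 - 3 = 0)
E = 0 (E = (0*(-1))*(-3) = 0*(-3) = 0)
((6 - 2)**4*E)*r(4) = ((6 - 2)**4*0)*4 = (4**4*0)*4 = (256*0)*4 = 0*4 = 0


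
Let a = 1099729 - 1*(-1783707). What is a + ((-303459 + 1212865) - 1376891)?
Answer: 2415951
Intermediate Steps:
a = 2883436 (a = 1099729 + 1783707 = 2883436)
a + ((-303459 + 1212865) - 1376891) = 2883436 + ((-303459 + 1212865) - 1376891) = 2883436 + (909406 - 1376891) = 2883436 - 467485 = 2415951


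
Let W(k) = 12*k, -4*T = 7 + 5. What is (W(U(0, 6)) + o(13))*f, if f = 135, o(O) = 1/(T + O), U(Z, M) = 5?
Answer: 16227/2 ≈ 8113.5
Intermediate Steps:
T = -3 (T = -(7 + 5)/4 = -¼*12 = -3)
o(O) = 1/(-3 + O)
(W(U(0, 6)) + o(13))*f = (12*5 + 1/(-3 + 13))*135 = (60 + 1/10)*135 = (60 + ⅒)*135 = (601/10)*135 = 16227/2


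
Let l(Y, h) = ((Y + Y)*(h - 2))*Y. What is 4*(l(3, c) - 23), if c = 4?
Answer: 52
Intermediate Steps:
l(Y, h) = 2*Y²*(-2 + h) (l(Y, h) = ((2*Y)*(-2 + h))*Y = (2*Y*(-2 + h))*Y = 2*Y²*(-2 + h))
4*(l(3, c) - 23) = 4*(2*3²*(-2 + 4) - 23) = 4*(2*9*2 - 23) = 4*(36 - 23) = 4*13 = 52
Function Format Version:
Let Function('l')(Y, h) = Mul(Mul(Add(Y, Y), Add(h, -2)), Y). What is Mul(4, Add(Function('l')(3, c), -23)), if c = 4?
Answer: 52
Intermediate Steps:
Function('l')(Y, h) = Mul(2, Pow(Y, 2), Add(-2, h)) (Function('l')(Y, h) = Mul(Mul(Mul(2, Y), Add(-2, h)), Y) = Mul(Mul(2, Y, Add(-2, h)), Y) = Mul(2, Pow(Y, 2), Add(-2, h)))
Mul(4, Add(Function('l')(3, c), -23)) = Mul(4, Add(Mul(2, Pow(3, 2), Add(-2, 4)), -23)) = Mul(4, Add(Mul(2, 9, 2), -23)) = Mul(4, Add(36, -23)) = Mul(4, 13) = 52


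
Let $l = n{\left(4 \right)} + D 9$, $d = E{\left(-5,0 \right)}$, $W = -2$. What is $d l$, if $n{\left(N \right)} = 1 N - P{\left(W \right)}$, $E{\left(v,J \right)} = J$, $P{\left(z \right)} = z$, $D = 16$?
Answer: $0$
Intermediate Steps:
$d = 0$
$n{\left(N \right)} = 2 + N$ ($n{\left(N \right)} = 1 N - -2 = N + 2 = 2 + N$)
$l = 150$ ($l = \left(2 + 4\right) + 16 \cdot 9 = 6 + 144 = 150$)
$d l = 0 \cdot 150 = 0$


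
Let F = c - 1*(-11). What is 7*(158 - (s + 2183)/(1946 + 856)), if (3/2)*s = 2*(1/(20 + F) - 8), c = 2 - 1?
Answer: 8223481/7472 ≈ 1100.6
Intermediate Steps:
c = 1
F = 12 (F = 1 - 1*(-11) = 1 + 11 = 12)
s = -85/8 (s = 2*(2*(1/(20 + 12) - 8))/3 = 2*(2*(1/32 - 8))/3 = 2*(2*(-255/32))/3 = (2/3)*(-255/16) = -85/8 ≈ -10.625)
7*(158 - (s + 2183)/(1946 + 856)) = 7*(158 - (-85/8 + 2183)/(1946 + 856)) = 7*(158 - 17379/(8*2802)) = 7*(158 - 1*5793/7472) = 7*(158 - 5793/7472) = 7*(1174783/7472) = 8223481/7472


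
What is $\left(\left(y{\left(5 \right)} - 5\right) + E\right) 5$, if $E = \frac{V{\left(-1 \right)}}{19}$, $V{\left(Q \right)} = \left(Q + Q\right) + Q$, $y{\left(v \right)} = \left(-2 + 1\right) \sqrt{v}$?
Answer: $- \frac{490}{19} - 5 \sqrt{5} \approx -36.97$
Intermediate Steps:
$y{\left(v \right)} = - \sqrt{v}$
$V{\left(Q \right)} = 3 Q$ ($V{\left(Q \right)} = 2 Q + Q = 3 Q$)
$E = - \frac{3}{19}$ ($E = \frac{3 \left(-1\right)}{19} = \left(-3\right) \frac{1}{19} = - \frac{3}{19} \approx -0.15789$)
$\left(\left(y{\left(5 \right)} - 5\right) + E\right) 5 = \left(\left(- \sqrt{5} - 5\right) - \frac{3}{19}\right) 5 = \left(\left(-5 - \sqrt{5}\right) - \frac{3}{19}\right) 5 = \left(- \frac{98}{19} - \sqrt{5}\right) 5 = - \frac{490}{19} - 5 \sqrt{5}$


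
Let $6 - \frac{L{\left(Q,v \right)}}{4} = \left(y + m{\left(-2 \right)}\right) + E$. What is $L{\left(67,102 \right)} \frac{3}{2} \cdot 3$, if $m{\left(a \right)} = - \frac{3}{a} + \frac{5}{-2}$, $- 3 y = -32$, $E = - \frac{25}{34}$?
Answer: $- \frac{897}{17} \approx -52.765$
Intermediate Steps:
$E = - \frac{25}{34}$ ($E = \left(-25\right) \frac{1}{34} = - \frac{25}{34} \approx -0.73529$)
$y = \frac{32}{3}$ ($y = \left(- \frac{1}{3}\right) \left(-32\right) = \frac{32}{3} \approx 10.667$)
$m{\left(a \right)} = - \frac{5}{2} - \frac{3}{a}$ ($m{\left(a \right)} = - \frac{3}{a} + 5 \left(- \frac{1}{2}\right) = - \frac{3}{a} - \frac{5}{2} = - \frac{5}{2} - \frac{3}{a}$)
$L{\left(Q,v \right)} = - \frac{598}{51}$ ($L{\left(Q,v \right)} = 24 - 4 \left(\left(\frac{32}{3} - \left(\frac{5}{2} + \frac{3}{-2}\right)\right) - \frac{25}{34}\right) = 24 - 4 \left(\left(\frac{32}{3} - 1\right) - \frac{25}{34}\right) = 24 - 4 \left(\frac{29}{3} - \frac{25}{34}\right) = 24 - \frac{1822}{51} = - \frac{598}{51}$)
$L{\left(67,102 \right)} \frac{3}{2} \cdot 3 = - \frac{598 \cdot \frac{3}{2} \cdot 3}{51} = \left(- \frac{598}{51}\right) \frac{9}{2} = - \frac{897}{17}$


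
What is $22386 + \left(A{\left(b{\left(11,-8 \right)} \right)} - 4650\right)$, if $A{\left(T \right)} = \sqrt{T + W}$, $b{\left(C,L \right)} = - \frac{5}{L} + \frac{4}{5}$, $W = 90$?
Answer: $17736 + \frac{\sqrt{36570}}{20} \approx 17746.0$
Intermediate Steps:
$b{\left(C,L \right)} = \frac{4}{5} - \frac{5}{L}$ ($b{\left(C,L \right)} = - \frac{5}{L} + 4 \cdot \frac{1}{5} = - \frac{5}{L} + \frac{4}{5} = \frac{4}{5} - \frac{5}{L}$)
$A{\left(T \right)} = \sqrt{90 + T}$ ($A{\left(T \right)} = \sqrt{T + 90} = \sqrt{90 + T}$)
$22386 + \left(A{\left(b{\left(11,-8 \right)} \right)} - 4650\right) = 22386 + \left(\sqrt{90 + \left(\frac{4}{5} - \frac{5}{-8}\right)} - 4650\right) = 22386 - \left(4650 - \sqrt{90 + \left(\frac{4}{5} - - \frac{5}{8}\right)}\right) = 22386 - \left(4650 - \sqrt{90 + \left(\frac{4}{5} + \frac{5}{8}\right)}\right) = 22386 - \left(4650 - \sqrt{90 + \frac{57}{40}}\right) = 22386 - \left(4650 - \sqrt{\frac{3657}{40}}\right) = 22386 - \left(4650 - \frac{\sqrt{36570}}{20}\right) = 17736 + \frac{\sqrt{36570}}{20}$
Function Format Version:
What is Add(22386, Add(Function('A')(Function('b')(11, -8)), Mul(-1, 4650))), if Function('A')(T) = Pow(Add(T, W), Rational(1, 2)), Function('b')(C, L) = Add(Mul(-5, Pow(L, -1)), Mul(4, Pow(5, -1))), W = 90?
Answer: Add(17736, Mul(Rational(1, 20), Pow(36570, Rational(1, 2)))) ≈ 17746.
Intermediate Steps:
Function('b')(C, L) = Add(Rational(4, 5), Mul(-5, Pow(L, -1))) (Function('b')(C, L) = Add(Mul(-5, Pow(L, -1)), Mul(4, Rational(1, 5))) = Add(Mul(-5, Pow(L, -1)), Rational(4, 5)) = Add(Rational(4, 5), Mul(-5, Pow(L, -1))))
Function('A')(T) = Pow(Add(90, T), Rational(1, 2)) (Function('A')(T) = Pow(Add(T, 90), Rational(1, 2)) = Pow(Add(90, T), Rational(1, 2)))
Add(22386, Add(Function('A')(Function('b')(11, -8)), Mul(-1, 4650))) = Add(22386, Add(Pow(Add(90, Add(Rational(4, 5), Mul(-5, Pow(-8, -1)))), Rational(1, 2)), Mul(-1, 4650))) = Add(22386, Add(Pow(Add(90, Add(Rational(4, 5), Mul(-5, Rational(-1, 8)))), Rational(1, 2)), -4650)) = Add(22386, Add(Pow(Add(90, Add(Rational(4, 5), Rational(5, 8))), Rational(1, 2)), -4650)) = Add(22386, Add(Pow(Add(90, Rational(57, 40)), Rational(1, 2)), -4650)) = Add(22386, Add(Pow(Rational(3657, 40), Rational(1, 2)), -4650)) = Add(22386, Add(Mul(Rational(1, 20), Pow(36570, Rational(1, 2))), -4650)) = Add(22386, Add(-4650, Mul(Rational(1, 20), Pow(36570, Rational(1, 2))))) = Add(17736, Mul(Rational(1, 20), Pow(36570, Rational(1, 2))))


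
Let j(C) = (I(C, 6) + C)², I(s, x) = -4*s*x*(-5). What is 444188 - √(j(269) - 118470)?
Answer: 444188 - √1059318931 ≈ 4.1164e+5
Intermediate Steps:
I(s, x) = 20*s*x (I(s, x) = -4*s*x*(-5) = 20*s*x)
j(C) = 14641*C² (j(C) = (20*C*6 + C)² = (120*C + C)² = (121*C)² = 14641*C²)
444188 - √(j(269) - 118470) = 444188 - √(14641*269² - 118470) = 444188 - √(14641*72361 - 118470) = 444188 - √(1059437401 - 118470) = 444188 - √1059318931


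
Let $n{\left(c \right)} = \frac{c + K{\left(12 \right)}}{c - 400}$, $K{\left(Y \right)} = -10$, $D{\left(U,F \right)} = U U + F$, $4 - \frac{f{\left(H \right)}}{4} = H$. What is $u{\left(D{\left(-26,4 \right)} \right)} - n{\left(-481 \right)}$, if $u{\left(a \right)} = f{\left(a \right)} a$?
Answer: $- \frac{1619912811}{881} \approx -1.8387 \cdot 10^{6}$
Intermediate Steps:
$f{\left(H \right)} = 16 - 4 H$
$D{\left(U,F \right)} = F + U^{2}$ ($D{\left(U,F \right)} = U^{2} + F = F + U^{2}$)
$u{\left(a \right)} = a \left(16 - 4 a\right)$ ($u{\left(a \right)} = \left(16 - 4 a\right) a = a \left(16 - 4 a\right)$)
$n{\left(c \right)} = \frac{-10 + c}{-400 + c}$ ($n{\left(c \right)} = \frac{c - 10}{c - 400} = \frac{-10 + c}{-400 + c}$)
$u{\left(D{\left(-26,4 \right)} \right)} - n{\left(-481 \right)} = 4 \left(4 + \left(-26\right)^{2}\right) \left(4 - \left(4 + \left(-26\right)^{2}\right)\right) - \frac{-10 - 481}{-400 - 481} = 4 \left(4 + 676\right) \left(4 - \left(4 + 676\right)\right) - \frac{1}{-881} \left(-491\right) = 4 \cdot 680 \left(4 - 680\right) - \left(- \frac{1}{881}\right) \left(-491\right) = 4 \cdot 680 \left(4 - 680\right) - \frac{491}{881} = 4 \cdot 680 \left(-676\right) - \frac{491}{881} = -1838720 - \frac{491}{881} = - \frac{1619912811}{881}$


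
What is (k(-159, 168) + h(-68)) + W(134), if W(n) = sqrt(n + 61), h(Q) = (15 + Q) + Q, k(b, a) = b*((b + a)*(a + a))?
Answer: -480937 + sqrt(195) ≈ -4.8092e+5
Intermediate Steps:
k(b, a) = 2*a*b*(a + b) (k(b, a) = b*((a + b)*(2*a)) = b*(2*a*(a + b)) = 2*a*b*(a + b))
h(Q) = 15 + 2*Q
W(n) = sqrt(61 + n)
(k(-159, 168) + h(-68)) + W(134) = (2*168*(-159)*(168 - 159) + (15 + 2*(-68))) + sqrt(61 + 134) = (2*168*(-159)*9 + (15 - 136)) + sqrt(195) = (-480816 - 121) + sqrt(195) = -480937 + sqrt(195)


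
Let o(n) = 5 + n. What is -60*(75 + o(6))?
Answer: -5160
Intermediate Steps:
-60*(75 + o(6)) = -60*(75 + (5 + 6)) = -60*(75 + 11) = -60*86 = -5160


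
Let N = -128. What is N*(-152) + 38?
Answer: 19494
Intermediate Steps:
N*(-152) + 38 = -128*(-152) + 38 = 19456 + 38 = 19494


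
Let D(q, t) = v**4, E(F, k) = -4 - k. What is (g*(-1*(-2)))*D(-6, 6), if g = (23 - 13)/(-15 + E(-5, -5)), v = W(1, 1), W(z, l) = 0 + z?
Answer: -10/7 ≈ -1.4286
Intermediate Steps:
W(z, l) = z
v = 1
D(q, t) = 1 (D(q, t) = 1**4 = 1)
g = -5/7 (g = (23 - 13)/(-15 + (-4 - 1*(-5))) = 10/(-15 + (-4 + 5)) = 10/(-15 + 1) = 10/(-14) = 10*(-1/14) = -5/7 ≈ -0.71429)
(g*(-1*(-2)))*D(-6, 6) = -(-5)*(-2)/7*1 = -5/7*2*1 = -10/7*1 = -10/7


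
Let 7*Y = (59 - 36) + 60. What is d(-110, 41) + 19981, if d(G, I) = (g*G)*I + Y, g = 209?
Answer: -6458180/7 ≈ -9.2260e+5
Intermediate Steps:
Y = 83/7 (Y = ((59 - 36) + 60)/7 = (23 + 60)/7 = (⅐)*83 = 83/7 ≈ 11.857)
d(G, I) = 83/7 + 209*G*I (d(G, I) = (209*G)*I + 83/7 = 209*G*I + 83/7 = 83/7 + 209*G*I)
d(-110, 41) + 19981 = (83/7 + 209*(-110)*41) + 19981 = (83/7 - 942590) + 19981 = -6598047/7 + 19981 = -6458180/7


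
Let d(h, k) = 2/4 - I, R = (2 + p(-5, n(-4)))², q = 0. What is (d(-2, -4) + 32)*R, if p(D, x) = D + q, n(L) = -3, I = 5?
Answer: 495/2 ≈ 247.50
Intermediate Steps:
p(D, x) = D (p(D, x) = D + 0 = D)
R = 9 (R = (2 - 5)² = (-3)² = 9)
d(h, k) = -9/2 (d(h, k) = 2/4 - 1*5 = 2*(¼) - 5 = ½ - 5 = -9/2)
(d(-2, -4) + 32)*R = (-9/2 + 32)*9 = (55/2)*9 = 495/2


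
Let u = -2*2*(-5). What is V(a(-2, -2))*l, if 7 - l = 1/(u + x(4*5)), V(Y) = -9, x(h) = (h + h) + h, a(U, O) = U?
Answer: -5031/80 ≈ -62.888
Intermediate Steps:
x(h) = 3*h (x(h) = 2*h + h = 3*h)
u = 20 (u = -4*(-5) = 20)
l = 559/80 (l = 7 - 1/(20 + 3*(4*5)) = 7 - 1/(20 + 3*20) = 7 - 1/(20 + 60) = 7 - 1/80 = 559/80 ≈ 6.9875)
V(a(-2, -2))*l = -9*559/80 = -5031/80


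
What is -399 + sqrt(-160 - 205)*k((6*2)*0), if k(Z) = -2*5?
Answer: -399 - 10*I*sqrt(365) ≈ -399.0 - 191.05*I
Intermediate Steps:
k(Z) = -10
-399 + sqrt(-160 - 205)*k((6*2)*0) = -399 + sqrt(-160 - 205)*(-10) = -399 + sqrt(-365)*(-10) = -399 + (I*sqrt(365))*(-10) = -399 - 10*I*sqrt(365)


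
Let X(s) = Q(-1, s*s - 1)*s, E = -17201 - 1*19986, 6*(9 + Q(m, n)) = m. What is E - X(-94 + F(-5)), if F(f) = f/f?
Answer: -76079/2 ≈ -38040.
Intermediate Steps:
F(f) = 1
Q(m, n) = -9 + m/6
E = -37187 (E = -17201 - 19986 = -37187)
X(s) = -55*s/6 (X(s) = (-9 + (⅙)*(-1))*s = (-9 - ⅙)*s = -55*s/6)
E - X(-94 + F(-5)) = -37187 - (-55)*(-94 + 1)/6 = -37187 - (-55)*(-93)/6 = -37187 - 1*1705/2 = -37187 - 1705/2 = -76079/2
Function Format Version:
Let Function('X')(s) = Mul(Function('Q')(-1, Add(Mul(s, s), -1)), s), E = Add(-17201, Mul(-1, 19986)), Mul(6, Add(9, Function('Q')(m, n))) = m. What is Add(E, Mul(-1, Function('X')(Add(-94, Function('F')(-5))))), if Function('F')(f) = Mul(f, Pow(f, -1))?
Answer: Rational(-76079, 2) ≈ -38040.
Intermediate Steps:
Function('F')(f) = 1
Function('Q')(m, n) = Add(-9, Mul(Rational(1, 6), m))
E = -37187 (E = Add(-17201, -19986) = -37187)
Function('X')(s) = Mul(Rational(-55, 6), s) (Function('X')(s) = Mul(Add(-9, Mul(Rational(1, 6), -1)), s) = Mul(Add(-9, Rational(-1, 6)), s) = Mul(Rational(-55, 6), s))
Add(E, Mul(-1, Function('X')(Add(-94, Function('F')(-5))))) = Add(-37187, Mul(-1, Mul(Rational(-55, 6), Add(-94, 1)))) = Add(-37187, Mul(-1, Mul(Rational(-55, 6), -93))) = Add(-37187, Mul(-1, Rational(1705, 2))) = Add(-37187, Rational(-1705, 2)) = Rational(-76079, 2)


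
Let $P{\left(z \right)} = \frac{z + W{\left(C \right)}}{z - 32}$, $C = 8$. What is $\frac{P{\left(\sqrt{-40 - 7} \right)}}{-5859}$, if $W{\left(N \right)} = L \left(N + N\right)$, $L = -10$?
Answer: $- \frac{5167}{6274989} - \frac{128 i \sqrt{47}}{6274989} \approx -0.00082343 - 0.00013984 i$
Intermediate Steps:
$W{\left(N \right)} = - 20 N$ ($W{\left(N \right)} = - 10 \left(N + N\right) = - 10 \cdot 2 N = - 20 N$)
$P{\left(z \right)} = \frac{-160 + z}{-32 + z}$ ($P{\left(z \right)} = \frac{z - 160}{z - 32} = \frac{z - 160}{-32 + z} = \frac{-160 + z}{-32 + z}$)
$\frac{P{\left(\sqrt{-40 - 7} \right)}}{-5859} = \frac{\frac{1}{-32 + \sqrt{-40 - 7}} \left(-160 + \sqrt{-40 - 7}\right)}{-5859} = \frac{-160 + \sqrt{-47}}{-32 + \sqrt{-47}} \left(- \frac{1}{5859}\right) = \frac{-160 + i \sqrt{47}}{-32 + i \sqrt{47}} \left(- \frac{1}{5859}\right) = - \frac{-160 + i \sqrt{47}}{5859 \left(-32 + i \sqrt{47}\right)}$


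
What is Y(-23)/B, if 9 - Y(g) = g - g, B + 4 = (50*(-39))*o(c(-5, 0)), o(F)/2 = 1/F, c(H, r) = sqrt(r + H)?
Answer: -9/760504 - 1755*I*sqrt(5)/760504 ≈ -1.1834e-5 - 0.0051601*I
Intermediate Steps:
c(H, r) = sqrt(H + r)
o(F) = 2/F
B = -4 + 780*I*sqrt(5) (B = -4 + (50*(-39))*(2/(sqrt(-5 + 0))) = -4 - 3900/(sqrt(-5)) = -4 - 3900/(I*sqrt(5)) = -4 - 3900*(-I*sqrt(5)/5) = -4 - (-780)*I*sqrt(5) = -4 + 780*I*sqrt(5) ≈ -4.0 + 1744.1*I)
Y(g) = 9 (Y(g) = 9 - (g - g) = 9 - 1*0 = 9 + 0 = 9)
Y(-23)/B = 9/(-4 + 780*I*sqrt(5))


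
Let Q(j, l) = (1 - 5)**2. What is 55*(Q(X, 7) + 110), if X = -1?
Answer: 6930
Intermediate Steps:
Q(j, l) = 16 (Q(j, l) = (-4)**2 = 16)
55*(Q(X, 7) + 110) = 55*(16 + 110) = 55*126 = 6930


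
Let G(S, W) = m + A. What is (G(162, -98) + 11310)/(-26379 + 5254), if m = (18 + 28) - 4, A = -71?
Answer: -11281/21125 ≈ -0.53401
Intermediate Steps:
m = 42 (m = 46 - 4 = 42)
G(S, W) = -29 (G(S, W) = 42 - 71 = -29)
(G(162, -98) + 11310)/(-26379 + 5254) = (-29 + 11310)/(-26379 + 5254) = 11281/(-21125) = 11281*(-1/21125) = -11281/21125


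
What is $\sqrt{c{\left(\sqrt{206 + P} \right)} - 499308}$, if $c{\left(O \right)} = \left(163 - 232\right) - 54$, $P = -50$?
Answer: $i \sqrt{499431} \approx 706.7 i$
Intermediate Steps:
$c{\left(O \right)} = -123$ ($c{\left(O \right)} = -69 - 54 = -123$)
$\sqrt{c{\left(\sqrt{206 + P} \right)} - 499308} = \sqrt{-123 - 499308} = \sqrt{-499431} = i \sqrt{499431}$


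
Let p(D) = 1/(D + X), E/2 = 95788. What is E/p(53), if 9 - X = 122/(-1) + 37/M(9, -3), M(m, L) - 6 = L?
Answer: 98661640/3 ≈ 3.2887e+7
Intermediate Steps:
E = 191576 (E = 2*95788 = 191576)
M(m, L) = 6 + L
X = 356/3 (X = 9 - (122/(-1) + 37/(6 - 3)) = 9 - (122*(-1) + 37/3) = 9 - (-122 + 37*(⅓)) = 9 - (-122 + 37/3) = 9 - 1*(-329/3) = 9 + 329/3 = 356/3 ≈ 118.67)
p(D) = 1/(356/3 + D) (p(D) = 1/(D + 356/3) = 1/(356/3 + D))
E/p(53) = 191576/((3/(356 + 3*53))) = 191576/((3/(356 + 159))) = 191576/((3/515)) = 191576/((3*(1/515))) = 191576/(3/515) = 191576*(515/3) = 98661640/3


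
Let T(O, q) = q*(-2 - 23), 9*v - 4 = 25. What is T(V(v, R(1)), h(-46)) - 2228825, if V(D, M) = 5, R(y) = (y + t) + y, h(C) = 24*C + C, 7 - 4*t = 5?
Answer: -2200075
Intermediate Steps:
t = 1/2 (t = 7/4 - 1/4*5 = 7/4 - 5/4 = 1/2 ≈ 0.50000)
v = 29/9 (v = 4/9 + (1/9)*25 = 4/9 + 25/9 = 29/9 ≈ 3.2222)
h(C) = 25*C
R(y) = 1/2 + 2*y (R(y) = (y + 1/2) + y = (1/2 + y) + y = 1/2 + 2*y)
T(O, q) = -25*q (T(O, q) = q*(-25) = -25*q)
T(V(v, R(1)), h(-46)) - 2228825 = -625*(-46) - 2228825 = -25*(-1150) - 2228825 = 28750 - 2228825 = -2200075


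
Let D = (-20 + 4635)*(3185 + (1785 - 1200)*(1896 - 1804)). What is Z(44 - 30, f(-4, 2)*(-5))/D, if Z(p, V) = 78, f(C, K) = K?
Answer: 6/20236775 ≈ 2.9649e-7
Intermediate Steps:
D = 263078075 (D = 4615*(3185 + 585*92) = 4615*(3185 + 53820) = 4615*57005 = 263078075)
Z(44 - 30, f(-4, 2)*(-5))/D = 78/263078075 = 78*(1/263078075) = 6/20236775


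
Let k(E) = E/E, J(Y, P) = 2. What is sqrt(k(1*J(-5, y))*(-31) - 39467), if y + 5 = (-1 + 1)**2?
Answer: I*sqrt(39498) ≈ 198.74*I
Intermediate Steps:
y = -5 (y = -5 + (-1 + 1)**2 = -5 + 0**2 = -5 + 0 = -5)
k(E) = 1
sqrt(k(1*J(-5, y))*(-31) - 39467) = sqrt(1*(-31) - 39467) = sqrt(-31 - 39467) = sqrt(-39498) = I*sqrt(39498)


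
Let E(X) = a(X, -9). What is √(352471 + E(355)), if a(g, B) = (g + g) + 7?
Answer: 2*√88297 ≈ 594.30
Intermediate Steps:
a(g, B) = 7 + 2*g (a(g, B) = 2*g + 7 = 7 + 2*g)
E(X) = 7 + 2*X
√(352471 + E(355)) = √(352471 + (7 + 2*355)) = √(352471 + (7 + 710)) = √(352471 + 717) = √353188 = 2*√88297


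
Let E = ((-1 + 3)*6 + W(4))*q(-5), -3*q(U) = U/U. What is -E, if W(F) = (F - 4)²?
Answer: 4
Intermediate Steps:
W(F) = (-4 + F)²
q(U) = -⅓ (q(U) = -U/(3*U) = -⅓*1 = -⅓)
E = -4 (E = ((-1 + 3)*6 + (-4 + 4)²)*(-⅓) = (2*6 + 0²)*(-⅓) = (12 + 0)*(-⅓) = 12*(-⅓) = -4)
-E = -1*(-4) = 4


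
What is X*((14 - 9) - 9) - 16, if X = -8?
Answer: 16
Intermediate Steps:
X*((14 - 9) - 9) - 16 = -8*((14 - 9) - 9) - 16 = -8*(5 - 9) - 16 = -8*(-4) - 16 = 32 - 16 = 16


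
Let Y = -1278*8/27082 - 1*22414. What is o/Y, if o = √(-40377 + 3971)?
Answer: -13541*I*√36406/303513086 ≈ -0.0085126*I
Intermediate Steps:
Y = -303513086/13541 (Y = -10224/27082 - 22414 = -1*5112/13541 - 22414 = -5112/13541 - 22414 = -303513086/13541 ≈ -22414.)
o = I*√36406 (o = √(-36406) = I*√36406 ≈ 190.8*I)
o/Y = (I*√36406)/(-303513086/13541) = (I*√36406)*(-13541/303513086) = -13541*I*√36406/303513086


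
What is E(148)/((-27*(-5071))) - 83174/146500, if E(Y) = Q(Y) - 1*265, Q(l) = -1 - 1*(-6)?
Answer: -5713012279/10029170250 ≈ -0.56964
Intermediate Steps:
Q(l) = 5 (Q(l) = -1 + 6 = 5)
E(Y) = -260 (E(Y) = 5 - 1*265 = 5 - 265 = -260)
E(148)/((-27*(-5071))) - 83174/146500 = -260/((-27*(-5071))) - 83174/146500 = -260/136917 - 83174*1/146500 = -260*1/136917 - 41587/73250 = -260/136917 - 41587/73250 = -5713012279/10029170250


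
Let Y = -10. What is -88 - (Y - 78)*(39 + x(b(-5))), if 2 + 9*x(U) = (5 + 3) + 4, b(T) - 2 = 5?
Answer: 30976/9 ≈ 3441.8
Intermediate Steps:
b(T) = 7 (b(T) = 2 + 5 = 7)
x(U) = 10/9 (x(U) = -2/9 + ((5 + 3) + 4)/9 = -2/9 + (8 + 4)/9 = -2/9 + (⅑)*12 = -2/9 + 4/3 = 10/9)
-88 - (Y - 78)*(39 + x(b(-5))) = -88 - (-10 - 78)*(39 + 10/9) = -88 - (-88)*361/9 = -88 - 1*(-31768/9) = -88 + 31768/9 = 30976/9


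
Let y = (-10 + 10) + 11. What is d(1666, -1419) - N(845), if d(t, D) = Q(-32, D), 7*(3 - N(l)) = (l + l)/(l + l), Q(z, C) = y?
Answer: 57/7 ≈ 8.1429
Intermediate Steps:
y = 11 (y = 0 + 11 = 11)
Q(z, C) = 11
N(l) = 20/7 (N(l) = 3 - (l + l)/(7*(l + l)) = 3 - 2*l/(7*(2*l)) = 3 - 2*l*1/(2*l)/7 = 3 - 1/7*1 = 3 - 1/7 = 20/7)
d(t, D) = 11
d(1666, -1419) - N(845) = 11 - 1*20/7 = 11 - 20/7 = 57/7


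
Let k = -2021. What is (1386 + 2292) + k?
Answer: 1657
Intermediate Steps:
(1386 + 2292) + k = (1386 + 2292) - 2021 = 3678 - 2021 = 1657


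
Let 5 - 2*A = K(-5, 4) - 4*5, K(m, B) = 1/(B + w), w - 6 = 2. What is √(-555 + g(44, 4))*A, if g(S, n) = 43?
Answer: 598*I*√2/3 ≈ 281.9*I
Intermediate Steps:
w = 8 (w = 6 + 2 = 8)
K(m, B) = 1/(8 + B) (K(m, B) = 1/(B + 8) = 1/(8 + B))
A = 299/24 (A = 5/2 - (1/(8 + 4) - 4*5)/2 = 5/2 - (1/12 - 20)/2 = 5/2 - ½*(-239/12) = 5/2 + 239/24 = 299/24 ≈ 12.458)
√(-555 + g(44, 4))*A = √(-555 + 43)*(299/24) = √(-512)*(299/24) = (16*I*√2)*(299/24) = 598*I*√2/3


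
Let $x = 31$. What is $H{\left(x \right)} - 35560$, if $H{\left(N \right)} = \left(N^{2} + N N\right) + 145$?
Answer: $-33493$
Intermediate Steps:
$H{\left(N \right)} = 145 + 2 N^{2}$ ($H{\left(N \right)} = \left(N^{2} + N^{2}\right) + 145 = 2 N^{2} + 145 = 145 + 2 N^{2}$)
$H{\left(x \right)} - 35560 = \left(145 + 2 \cdot 31^{2}\right) - 35560 = \left(145 + 2 \cdot 961\right) - 35560 = \left(145 + 1922\right) - 35560 = 2067 - 35560 = -33493$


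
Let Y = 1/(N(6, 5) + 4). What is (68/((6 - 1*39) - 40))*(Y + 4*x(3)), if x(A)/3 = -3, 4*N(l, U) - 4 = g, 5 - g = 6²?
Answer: 27200/803 ≈ 33.873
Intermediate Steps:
g = -31 (g = 5 - 1*6² = 5 - 1*36 = 5 - 36 = -31)
N(l, U) = -27/4 (N(l, U) = 1 + (¼)*(-31) = 1 - 31/4 = -27/4)
x(A) = -9 (x(A) = 3*(-3) = -9)
Y = -4/11 (Y = 1/(-27/4 + 4) = 1/(-11/4) = -4/11 ≈ -0.36364)
(68/((6 - 1*39) - 40))*(Y + 4*x(3)) = (68/((6 - 1*39) - 40))*(-4/11 + 4*(-9)) = (68/((6 - 39) - 40))*(-4/11 - 36) = (68/(-33 - 40))*(-400/11) = (68/(-73))*(-400/11) = -1/73*68*(-400/11) = -68/73*(-400/11) = 27200/803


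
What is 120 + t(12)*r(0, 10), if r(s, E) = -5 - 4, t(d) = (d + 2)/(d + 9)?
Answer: 114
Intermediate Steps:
t(d) = (2 + d)/(9 + d)
r(s, E) = -9
120 + t(12)*r(0, 10) = 120 + ((2 + 12)/(9 + 12))*(-9) = 120 + (14/21)*(-9) = 120 + ((1/21)*14)*(-9) = 120 + (⅔)*(-9) = 120 - 6 = 114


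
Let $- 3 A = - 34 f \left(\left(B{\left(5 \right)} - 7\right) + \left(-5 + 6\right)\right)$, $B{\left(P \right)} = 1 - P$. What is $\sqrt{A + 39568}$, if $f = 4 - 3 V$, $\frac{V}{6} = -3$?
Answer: $\frac{2 \sqrt{74238}}{3} \approx 181.64$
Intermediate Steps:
$V = -18$ ($V = 6 \left(-3\right) = -18$)
$f = 58$ ($f = 4 - -54 = 4 + 54 = 58$)
$A = - \frac{19720}{3}$ ($A = - \frac{\left(-34\right) 58 \left(\left(\left(1 - 5\right) - 7\right) + \left(-5 + 6\right)\right)}{3} = - \frac{\left(-1972\right) \left(\left(\left(1 - 5\right) - 7\right) + 1\right)}{3} = - \frac{\left(-1972\right) \left(\left(-4 - 7\right) + 1\right)}{3} = - \frac{\left(-1972\right) \left(-11 + 1\right)}{3} = - \frac{\left(-1972\right) \left(-10\right)}{3} = \left(- \frac{1}{3}\right) 19720 = - \frac{19720}{3} \approx -6573.3$)
$\sqrt{A + 39568} = \sqrt{- \frac{19720}{3} + 39568} = \sqrt{\frac{98984}{3}} = \frac{2 \sqrt{74238}}{3}$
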